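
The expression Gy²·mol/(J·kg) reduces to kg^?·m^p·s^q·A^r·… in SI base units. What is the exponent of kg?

Gy = J/kg (absorbed dose = energy per mass),
    = m²·s⁻².
So Gy² = m⁴·s⁻⁴.
J = N·m (work = force × distance),
    = kg·m²·s⁻².
So J⁻¹ = kg⁻¹·m⁻²·s².
Combining: Gy²·mol·J⁻¹·kg⁻¹ = (m⁴·s⁻⁴) · mol · (kg⁻¹·m⁻²·s²) · kg⁻¹ = kg⁻²·m²·s⁻²·mol.
The exponent of kg is -2.

-2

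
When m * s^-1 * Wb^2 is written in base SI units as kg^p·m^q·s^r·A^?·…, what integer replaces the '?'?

-2

Wb = V·s (flux: a volt is a weber per second),
    = kg·m²·s⁻²·A⁻¹.
So Wb² = kg²·m⁴·s⁻⁴·A⁻².
Combining: m·s⁻¹·Wb² = m · s⁻¹ · (kg²·m⁴·s⁻⁴·A⁻²) = kg²·m⁵·s⁻⁵·A⁻².
The exponent of A is -2.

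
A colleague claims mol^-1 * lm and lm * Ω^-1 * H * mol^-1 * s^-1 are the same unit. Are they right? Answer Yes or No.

Left side:
  lm = cd·sr = cd (luminous flux; sr is dimensionless).
  Combining: mol⁻¹·lm = mol⁻¹ · cd = mol⁻¹·cd.
Right side:
  lm = cd·sr = cd (luminous flux; sr is dimensionless).
  Ω = V/A (resistance = voltage per current),
      = kg·m²·s⁻³·A⁻².
  So Ω⁻¹ = kg⁻¹·m⁻²·s³·A².
  H = Wb/A (inductance = flux per current),
      = kg·m²·s⁻²·A⁻².
  Combining: lm·Ω⁻¹·H·mol⁻¹·s⁻¹ = cd · (kg⁻¹·m⁻²·s³·A²) · (kg·m²·s⁻²·A⁻²) · mol⁻¹ · s⁻¹ = mol⁻¹·cd.
Both reduce to mol⁻¹·cd.

Yes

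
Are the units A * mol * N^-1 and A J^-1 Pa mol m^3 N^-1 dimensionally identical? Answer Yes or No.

Yes

Left side:
  N = kg·m/s² = kg·m·s⁻² (force = mass × acceleration).
  So N⁻¹ = kg⁻¹·m⁻¹·s².
  Combining: A·mol·N⁻¹ = A · mol · (kg⁻¹·m⁻¹·s²) = kg⁻¹·m⁻¹·s²·A·mol.
Right side:
  J = kg·m²·s⁻².
  So J⁻¹ = kg⁻¹·m⁻²·s².
  Pa = kg·m⁻¹·s⁻².
  N = kg·m·s⁻².
  So N⁻¹ = kg⁻¹·m⁻¹·s².
  Combining: A·J⁻¹·Pa·mol·m³·N⁻¹ = A · (kg⁻¹·m⁻²·s²) · (kg·m⁻¹·s⁻²) · mol · m³ · (kg⁻¹·m⁻¹·s²) = kg⁻¹·m⁻¹·s²·A·mol.
Both reduce to kg⁻¹·m⁻¹·s²·A·mol.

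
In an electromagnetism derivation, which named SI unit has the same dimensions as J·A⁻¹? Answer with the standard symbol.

Wb

J = N·m (work = force × distance),
    = kg·m²·s⁻².
Combining: J·A⁻¹ = (kg·m²·s⁻²) · A⁻¹ = kg·m²·s⁻²·A⁻¹.
kg·m²·s⁻²·A⁻¹ is the base-SI form of the weber.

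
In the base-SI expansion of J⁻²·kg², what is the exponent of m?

J = kg·m²·s⁻².
So J⁻² = kg⁻²·m⁻⁴·s⁴.
Combining: J⁻²·kg² = (kg⁻²·m⁻⁴·s⁴) · kg² = m⁻⁴·s⁴.
The exponent of m is -4.

-4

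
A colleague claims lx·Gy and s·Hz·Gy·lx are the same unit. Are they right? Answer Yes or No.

Left side:
  lx = lm/m² (illuminance = luminous flux per area),
      = m⁻²·cd.
  Gy = J/kg (absorbed dose = energy per mass),
      = m²·s⁻².
  Combining: lx·Gy = (m⁻²·cd) · (m²·s⁻²) = s⁻²·cd.
Right side:
  Hz = s⁻¹.
  Gy = m²·s⁻².
  lx = m⁻²·cd.
  Combining: s·Hz·Gy·lx = s · s⁻¹ · (m²·s⁻²) · (m⁻²·cd) = s⁻²·cd.
Both reduce to s⁻²·cd.

Yes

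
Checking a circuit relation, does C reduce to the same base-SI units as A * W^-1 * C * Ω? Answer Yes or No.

No

Left side:
  C = s·A.
Right side:
  W = J/s (power = energy per time),
      = kg·m²·s⁻³.
  So W⁻¹ = kg⁻¹·m⁻²·s³.
  C = A·s = s·A (charge = current × time).
  Ω = V/A (resistance = voltage per current),
      = kg·m²·s⁻³·A⁻².
  Combining: A·W⁻¹·C·Ω = A · (kg⁻¹·m⁻²·s³) · (s·A) · (kg·m²·s⁻³·A⁻²) = s.
Left is s·A; right is s — different.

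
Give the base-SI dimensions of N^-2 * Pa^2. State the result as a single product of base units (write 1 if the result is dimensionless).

m⁻⁴

N = kg·m/s² = kg·m·s⁻² (force = mass × acceleration).
So N⁻² = kg⁻²·m⁻²·s⁴.
Pa = N/m² (pressure = force per area),
    = kg·m⁻¹·s⁻².
So Pa² = kg²·m⁻²·s⁻⁴.
Combining: N⁻²·Pa² = (kg⁻²·m⁻²·s⁴) · (kg²·m⁻²·s⁻⁴) = m⁻⁴.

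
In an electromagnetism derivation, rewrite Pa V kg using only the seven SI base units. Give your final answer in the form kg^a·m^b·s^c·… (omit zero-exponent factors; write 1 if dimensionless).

kg³·m·s⁻⁵·A⁻¹

Pa = kg·m⁻¹·s⁻².
V = kg·m²·s⁻³·A⁻¹.
Combining: Pa·V·kg = (kg·m⁻¹·s⁻²) · (kg·m²·s⁻³·A⁻¹) · kg = kg³·m·s⁻⁵·A⁻¹.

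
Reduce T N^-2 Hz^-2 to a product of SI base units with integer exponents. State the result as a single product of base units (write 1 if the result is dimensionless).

T = Wb/m² (flux density = flux per area),
    = kg·s⁻²·A⁻¹.
N = kg·m/s² = kg·m·s⁻² (force = mass × acceleration).
So N⁻² = kg⁻²·m⁻²·s⁴.
Hz = 1/s = s⁻¹ (frequency is cycles per second).
So Hz⁻² = s².
Combining: T·N⁻²·Hz⁻² = (kg·s⁻²·A⁻¹) · (kg⁻²·m⁻²·s⁴) · s² = kg⁻¹·m⁻²·s⁴·A⁻¹.

kg⁻¹·m⁻²·s⁴·A⁻¹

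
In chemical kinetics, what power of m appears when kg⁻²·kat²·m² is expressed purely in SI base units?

kat = mol/s = s⁻¹·mol (catalytic activity).
So kat² = s⁻²·mol².
Combining: kg⁻²·kat²·m² = kg⁻² · (s⁻²·mol²) · m² = kg⁻²·m²·s⁻²·mol².
The exponent of m is 2.

2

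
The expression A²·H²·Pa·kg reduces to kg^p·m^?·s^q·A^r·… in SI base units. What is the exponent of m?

3

H = kg·m²·s⁻²·A⁻².
So H² = kg²·m⁴·s⁻⁴·A⁻⁴.
Pa = kg·m⁻¹·s⁻².
Combining: A²·H²·Pa·kg = A² · (kg²·m⁴·s⁻⁴·A⁻⁴) · (kg·m⁻¹·s⁻²) · kg = kg⁴·m³·s⁻⁶·A⁻².
The exponent of m is 3.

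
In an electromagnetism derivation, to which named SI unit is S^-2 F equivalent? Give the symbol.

S = kg⁻¹·m⁻²·s³·A².
So S⁻² = kg²·m⁴·s⁻⁶·A⁻⁴.
F = kg⁻¹·m⁻²·s⁴·A².
Combining: S⁻²·F = (kg²·m⁴·s⁻⁶·A⁻⁴) · (kg⁻¹·m⁻²·s⁴·A²) = kg·m²·s⁻²·A⁻².
kg·m²·s⁻²·A⁻² is the base-SI form of the henry.

H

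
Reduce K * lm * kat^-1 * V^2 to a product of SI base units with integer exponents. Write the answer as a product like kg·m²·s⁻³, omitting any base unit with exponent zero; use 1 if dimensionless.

kg²·m⁴·s⁻⁵·A⁻²·K·mol⁻¹·cd

lm = cd·sr = cd (luminous flux; sr is dimensionless).
kat = mol/s = s⁻¹·mol (catalytic activity).
So kat⁻¹ = s·mol⁻¹.
V = W/A (potential = power per current),
    = kg·m²·s⁻³·A⁻¹.
So V² = kg²·m⁴·s⁻⁶·A⁻².
Combining: K·lm·kat⁻¹·V² = K · cd · (s·mol⁻¹) · (kg²·m⁴·s⁻⁶·A⁻²) = kg²·m⁴·s⁻⁵·A⁻²·K·mol⁻¹·cd.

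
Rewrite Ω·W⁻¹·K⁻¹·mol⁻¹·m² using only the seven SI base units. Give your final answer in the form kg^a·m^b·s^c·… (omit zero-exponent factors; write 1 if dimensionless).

Ω = V/A (resistance = voltage per current),
    = kg·m²·s⁻³·A⁻².
W = J/s (power = energy per time),
    = kg·m²·s⁻³.
So W⁻¹ = kg⁻¹·m⁻²·s³.
Combining: Ω·W⁻¹·K⁻¹·mol⁻¹·m² = (kg·m²·s⁻³·A⁻²) · (kg⁻¹·m⁻²·s³) · K⁻¹ · mol⁻¹ · m² = m²·A⁻²·K⁻¹·mol⁻¹.

m²·A⁻²·K⁻¹·mol⁻¹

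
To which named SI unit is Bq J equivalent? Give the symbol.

Bq = 1/s = s⁻¹ (activity is decays per second).
J = N·m (work = force × distance),
    = kg·m²·s⁻².
Combining: Bq·J = s⁻¹ · (kg·m²·s⁻²) = kg·m²·s⁻³.
kg·m²·s⁻³ is the base-SI form of the watt.

W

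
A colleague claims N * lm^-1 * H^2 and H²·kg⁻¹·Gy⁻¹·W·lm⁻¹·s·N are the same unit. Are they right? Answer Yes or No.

Yes

Left side:
  N = kg·m/s² = kg·m·s⁻² (force = mass × acceleration).
  lm = cd·sr = cd (luminous flux; sr is dimensionless).
  So lm⁻¹ = cd⁻¹.
  H = Wb/A (inductance = flux per current),
      = kg·m²·s⁻²·A⁻².
  So H² = kg²·m⁴·s⁻⁴·A⁻⁴.
  Combining: N·lm⁻¹·H² = (kg·m·s⁻²) · cd⁻¹ · (kg²·m⁴·s⁻⁴·A⁻⁴) = kg³·m⁵·s⁻⁶·A⁻⁴·cd⁻¹.
Right side:
  H = Wb/A (inductance = flux per current),
      = kg·m²·s⁻²·A⁻².
  So H² = kg²·m⁴·s⁻⁴·A⁻⁴.
  Gy = J/kg (absorbed dose = energy per mass),
      = m²·s⁻².
  So Gy⁻¹ = m⁻²·s².
  W = J/s (power = energy per time),
      = kg·m²·s⁻³.
  lm = cd·sr = cd (luminous flux; sr is dimensionless).
  So lm⁻¹ = cd⁻¹.
  N = kg·m/s² = kg·m·s⁻² (force = mass × acceleration).
  Combining: H²·kg⁻¹·Gy⁻¹·W·lm⁻¹·s·N = (kg²·m⁴·s⁻⁴·A⁻⁴) · kg⁻¹ · (m⁻²·s²) · (kg·m²·s⁻³) · cd⁻¹ · s · (kg·m·s⁻²) = kg³·m⁵·s⁻⁶·A⁻⁴·cd⁻¹.
Both reduce to kg³·m⁵·s⁻⁶·A⁻⁴·cd⁻¹.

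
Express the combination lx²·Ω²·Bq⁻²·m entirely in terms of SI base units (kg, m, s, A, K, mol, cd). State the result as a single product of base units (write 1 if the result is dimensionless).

lx = m⁻²·cd.
So lx² = m⁻⁴·cd².
Ω = kg·m²·s⁻³·A⁻².
So Ω² = kg²·m⁴·s⁻⁶·A⁻⁴.
Bq = s⁻¹.
So Bq⁻² = s².
Combining: lx²·Ω²·Bq⁻²·m = (m⁻⁴·cd²) · (kg²·m⁴·s⁻⁶·A⁻⁴) · s² · m = kg²·m·s⁻⁴·A⁻⁴·cd².

kg²·m·s⁻⁴·A⁻⁴·cd²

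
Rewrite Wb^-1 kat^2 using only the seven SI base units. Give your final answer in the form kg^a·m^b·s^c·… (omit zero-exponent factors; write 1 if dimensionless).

kg⁻¹·m⁻²·A·mol²

Wb = V·s (flux: a volt is a weber per second),
    = kg·m²·s⁻²·A⁻¹.
So Wb⁻¹ = kg⁻¹·m⁻²·s²·A.
kat = mol/s = s⁻¹·mol (catalytic activity).
So kat² = s⁻²·mol².
Combining: Wb⁻¹·kat² = (kg⁻¹·m⁻²·s²·A) · (s⁻²·mol²) = kg⁻¹·m⁻²·A·mol².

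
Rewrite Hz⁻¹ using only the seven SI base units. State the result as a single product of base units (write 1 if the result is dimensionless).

s

Hz = 1/s = s⁻¹ (frequency is cycles per second).
So Hz⁻¹ = s.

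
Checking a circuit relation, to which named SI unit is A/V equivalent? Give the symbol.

S

V = kg·m²·s⁻³·A⁻¹.
So V⁻¹ = kg⁻¹·m⁻²·s³·A.
Combining: A·V⁻¹ = A · (kg⁻¹·m⁻²·s³·A) = kg⁻¹·m⁻²·s³·A².
kg⁻¹·m⁻²·s³·A² is the base-SI form of the siemens.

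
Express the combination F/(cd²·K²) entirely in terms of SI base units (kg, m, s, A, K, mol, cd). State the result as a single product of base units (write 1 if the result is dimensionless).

kg⁻¹·m⁻²·s⁴·A²·K⁻²·cd⁻²

F = kg⁻¹·m⁻²·s⁴·A².
Combining: cd⁻²·K⁻²·F = cd⁻² · K⁻² · (kg⁻¹·m⁻²·s⁴·A²) = kg⁻¹·m⁻²·s⁴·A²·K⁻²·cd⁻².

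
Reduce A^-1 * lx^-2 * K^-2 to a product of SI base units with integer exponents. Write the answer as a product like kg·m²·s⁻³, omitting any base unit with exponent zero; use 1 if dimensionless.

m⁴·A⁻¹·K⁻²·cd⁻²

lx = lm/m² (illuminance = luminous flux per area),
    = m⁻²·cd.
So lx⁻² = m⁴·cd⁻².
Combining: A⁻¹·lx⁻²·K⁻² = A⁻¹ · (m⁴·cd⁻²) · K⁻² = m⁴·A⁻¹·K⁻²·cd⁻².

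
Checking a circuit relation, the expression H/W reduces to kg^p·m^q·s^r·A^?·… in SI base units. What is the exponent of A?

-2

W = J/s (power = energy per time),
    = kg·m²·s⁻³.
So W⁻¹ = kg⁻¹·m⁻²·s³.
H = Wb/A (inductance = flux per current),
    = kg·m²·s⁻²·A⁻².
Combining: W⁻¹·H = (kg⁻¹·m⁻²·s³) · (kg·m²·s⁻²·A⁻²) = s·A⁻².
The exponent of A is -2.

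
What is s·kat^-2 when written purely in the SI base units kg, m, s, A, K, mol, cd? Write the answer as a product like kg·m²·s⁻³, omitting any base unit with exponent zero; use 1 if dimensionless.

kat = s⁻¹·mol.
So kat⁻² = s²·mol⁻².
Combining: s·kat⁻² = s · (s²·mol⁻²) = s³·mol⁻².

s³·mol⁻²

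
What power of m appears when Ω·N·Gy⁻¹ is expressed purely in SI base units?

Ω = V/A (resistance = voltage per current),
    = kg·m²·s⁻³·A⁻².
N = kg·m/s² = kg·m·s⁻² (force = mass × acceleration).
Gy = J/kg (absorbed dose = energy per mass),
    = m²·s⁻².
So Gy⁻¹ = m⁻²·s².
Combining: Ω·N·Gy⁻¹ = (kg·m²·s⁻³·A⁻²) · (kg·m·s⁻²) · (m⁻²·s²) = kg²·m·s⁻³·A⁻².
The exponent of m is 1.

1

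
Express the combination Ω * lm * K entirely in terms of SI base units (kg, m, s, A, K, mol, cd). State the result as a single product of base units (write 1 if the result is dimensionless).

kg·m²·s⁻³·A⁻²·K·cd

Ω = kg·m²·s⁻³·A⁻².
lm = cd.
Combining: Ω·lm·K = (kg·m²·s⁻³·A⁻²) · cd · K = kg·m²·s⁻³·A⁻²·K·cd.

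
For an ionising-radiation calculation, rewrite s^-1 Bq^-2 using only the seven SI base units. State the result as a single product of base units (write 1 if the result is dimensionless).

s

Bq = 1/s = s⁻¹ (activity is decays per second).
So Bq⁻² = s².
Combining: s⁻¹·Bq⁻² = s⁻¹ · s² = s.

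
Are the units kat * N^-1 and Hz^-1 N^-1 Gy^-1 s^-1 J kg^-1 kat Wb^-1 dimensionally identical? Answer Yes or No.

No

Left side:
  kat = mol/s = s⁻¹·mol (catalytic activity).
  N = kg·m/s² = kg·m·s⁻² (force = mass × acceleration).
  So N⁻¹ = kg⁻¹·m⁻¹·s².
  Combining: kat·N⁻¹ = (s⁻¹·mol) · (kg⁻¹·m⁻¹·s²) = kg⁻¹·m⁻¹·s·mol.
Right side:
  Hz = s⁻¹.
  So Hz⁻¹ = s.
  N = kg·m·s⁻².
  So N⁻¹ = kg⁻¹·m⁻¹·s².
  Gy = m²·s⁻².
  So Gy⁻¹ = m⁻²·s².
  J = kg·m²·s⁻².
  kat = s⁻¹·mol.
  Wb = kg·m²·s⁻²·A⁻¹.
  So Wb⁻¹ = kg⁻¹·m⁻²·s²·A.
  Combining: Hz⁻¹·N⁻¹·Gy⁻¹·s⁻¹·J·kg⁻¹·kat·Wb⁻¹ = s · (kg⁻¹·m⁻¹·s²) · (m⁻²·s²) · s⁻¹ · (kg·m²·s⁻²) · kg⁻¹ · (s⁻¹·mol) · (kg⁻¹·m⁻²·s²·A) = kg⁻²·m⁻³·s³·A·mol.
Left is kg⁻¹·m⁻¹·s·mol; right is kg⁻²·m⁻³·s³·A·mol — different.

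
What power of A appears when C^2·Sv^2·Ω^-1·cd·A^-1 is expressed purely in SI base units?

C = A·s = s·A (charge = current × time).
So C² = s²·A².
Sv = J/kg (equivalent dose = energy per mass),
    = m²·s⁻².
So Sv² = m⁴·s⁻⁴.
Ω = V/A (resistance = voltage per current),
    = kg·m²·s⁻³·A⁻².
So Ω⁻¹ = kg⁻¹·m⁻²·s³·A².
Combining: C²·Sv²·Ω⁻¹·cd·A⁻¹ = (s²·A²) · (m⁴·s⁻⁴) · (kg⁻¹·m⁻²·s³·A²) · cd · A⁻¹ = kg⁻¹·m²·s·A³·cd.
The exponent of A is 3.

3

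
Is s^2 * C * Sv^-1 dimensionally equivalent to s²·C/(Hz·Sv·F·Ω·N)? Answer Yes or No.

No

Left side:
  C = s·A.
  Sv = m²·s⁻².
  So Sv⁻¹ = m⁻²·s².
  Combining: s²·C·Sv⁻¹ = s² · (s·A) · (m⁻²·s²) = m⁻²·s⁵·A.
Right side:
  Hz = 1/s = s⁻¹ (frequency is cycles per second).
  So Hz⁻¹ = s.
  Sv = J/kg (equivalent dose = energy per mass),
      = m²·s⁻².
  So Sv⁻¹ = m⁻²·s².
  F = C/V (capacitance = charge per voltage),
      = A·s/(kg·m²·s⁻³·A⁻¹) (substituting C and V),
      = kg⁻¹·m⁻²·s⁴·A².
  So F⁻¹ = kg·m²·s⁻⁴·A⁻².
  Ω = V/A (resistance = voltage per current),
      = kg·m²·s⁻³·A⁻².
  So Ω⁻¹ = kg⁻¹·m⁻²·s³·A².
  N = kg·m/s² = kg·m·s⁻² (force = mass × acceleration).
  So N⁻¹ = kg⁻¹·m⁻¹·s².
  C = A·s = s·A (charge = current × time).
  Combining: s²·Hz⁻¹·Sv⁻¹·F⁻¹·Ω⁻¹·N⁻¹·C = s² · s · (m⁻²·s²) · (kg·m²·s⁻⁴·A⁻²) · (kg⁻¹·m⁻²·s³·A²) · (kg⁻¹·m⁻¹·s²) · (s·A) = kg⁻¹·m⁻³·s⁷·A.
Left is m⁻²·s⁵·A; right is kg⁻¹·m⁻³·s⁷·A — different.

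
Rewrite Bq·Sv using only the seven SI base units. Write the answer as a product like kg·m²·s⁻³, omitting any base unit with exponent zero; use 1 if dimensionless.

m²·s⁻³

Bq = 1/s = s⁻¹ (activity is decays per second).
Sv = J/kg (equivalent dose = energy per mass),
    = m²·s⁻².
Combining: Bq·Sv = s⁻¹ · (m²·s⁻²) = m²·s⁻³.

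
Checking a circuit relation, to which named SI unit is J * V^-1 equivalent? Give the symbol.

J = N·m (work = force × distance),
    = kg·m²·s⁻².
V = W/A (potential = power per current),
    = kg·m²·s⁻³·A⁻¹.
So V⁻¹ = kg⁻¹·m⁻²·s³·A.
Combining: J·V⁻¹ = (kg·m²·s⁻²) · (kg⁻¹·m⁻²·s³·A) = s·A.
s·A is the base-SI form of the coulomb.

C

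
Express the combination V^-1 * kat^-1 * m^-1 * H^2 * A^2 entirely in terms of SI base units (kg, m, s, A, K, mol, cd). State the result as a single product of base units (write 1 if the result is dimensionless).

kg·m·A⁻¹·mol⁻¹

V = W/A (potential = power per current),
    = kg·m²·s⁻³·A⁻¹.
So V⁻¹ = kg⁻¹·m⁻²·s³·A.
kat = mol/s = s⁻¹·mol (catalytic activity).
So kat⁻¹ = s·mol⁻¹.
H = Wb/A (inductance = flux per current),
    = kg·m²·s⁻²·A⁻².
So H² = kg²·m⁴·s⁻⁴·A⁻⁴.
Combining: V⁻¹·kat⁻¹·m⁻¹·H²·A² = (kg⁻¹·m⁻²·s³·A) · (s·mol⁻¹) · m⁻¹ · (kg²·m⁴·s⁻⁴·A⁻⁴) · A² = kg·m·A⁻¹·mol⁻¹.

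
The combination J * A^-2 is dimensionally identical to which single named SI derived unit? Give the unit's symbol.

J = kg·m²·s⁻².
Combining: J·A⁻² = (kg·m²·s⁻²) · A⁻² = kg·m²·s⁻²·A⁻².
kg·m²·s⁻²·A⁻² is the base-SI form of the henry.

H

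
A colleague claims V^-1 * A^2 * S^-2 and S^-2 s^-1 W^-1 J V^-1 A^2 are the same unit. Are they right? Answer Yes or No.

Yes

Left side:
  V = W/A (potential = power per current),
      = kg·m²·s⁻³·A⁻¹.
  So V⁻¹ = kg⁻¹·m⁻²·s³·A.
  S = 1/Ω (conductance is reciprocal resistance),
      = kg⁻¹·m⁻²·s³·A².
  So S⁻² = kg²·m⁴·s⁻⁶·A⁻⁴.
  Combining: V⁻¹·A²·S⁻² = (kg⁻¹·m⁻²·s³·A) · A² · (kg²·m⁴·s⁻⁶·A⁻⁴) = kg·m²·s⁻³·A⁻¹.
Right side:
  S = 1/Ω (conductance is reciprocal resistance),
      = kg⁻¹·m⁻²·s³·A².
  So S⁻² = kg²·m⁴·s⁻⁶·A⁻⁴.
  W = J/s (power = energy per time),
      = kg·m²·s⁻³.
  So W⁻¹ = kg⁻¹·m⁻²·s³.
  J = N·m (work = force × distance),
      = kg·m²·s⁻².
  V = W/A (potential = power per current),
      = kg·m²·s⁻³·A⁻¹.
  So V⁻¹ = kg⁻¹·m⁻²·s³·A.
  Combining: S⁻²·s⁻¹·W⁻¹·J·V⁻¹·A² = (kg²·m⁴·s⁻⁶·A⁻⁴) · s⁻¹ · (kg⁻¹·m⁻²·s³) · (kg·m²·s⁻²) · (kg⁻¹·m⁻²·s³·A) · A² = kg·m²·s⁻³·A⁻¹.
Both reduce to kg·m²·s⁻³·A⁻¹.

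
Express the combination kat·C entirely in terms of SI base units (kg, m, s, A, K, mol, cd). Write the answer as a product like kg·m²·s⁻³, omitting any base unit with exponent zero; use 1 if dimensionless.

kat = mol/s = s⁻¹·mol (catalytic activity).
C = A·s = s·A (charge = current × time).
Combining: kat·C = (s⁻¹·mol) · (s·A) = A·mol.

A·mol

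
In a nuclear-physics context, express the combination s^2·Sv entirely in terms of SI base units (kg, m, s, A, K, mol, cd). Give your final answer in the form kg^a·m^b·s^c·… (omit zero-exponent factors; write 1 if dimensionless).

m²

Sv = J/kg (equivalent dose = energy per mass),
    = m²·s⁻².
Combining: s²·Sv = s² · (m²·s⁻²) = m².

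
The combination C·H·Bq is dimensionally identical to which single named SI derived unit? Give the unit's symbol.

C = A·s = s·A (charge = current × time).
H = Wb/A (inductance = flux per current),
    = kg·m²·s⁻²·A⁻².
Bq = 1/s = s⁻¹ (activity is decays per second).
Combining: C·H·Bq = (s·A) · (kg·m²·s⁻²·A⁻²) · s⁻¹ = kg·m²·s⁻²·A⁻¹.
kg·m²·s⁻²·A⁻¹ is the base-SI form of the weber.

Wb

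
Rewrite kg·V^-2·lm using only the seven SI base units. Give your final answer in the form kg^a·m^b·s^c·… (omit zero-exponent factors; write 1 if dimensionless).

kg⁻¹·m⁻⁴·s⁶·A²·cd

V = W/A (potential = power per current),
    = kg·m²·s⁻³·A⁻¹.
So V⁻² = kg⁻²·m⁻⁴·s⁶·A².
lm = cd·sr = cd (luminous flux; sr is dimensionless).
Combining: kg·V⁻²·lm = kg · (kg⁻²·m⁻⁴·s⁶·A²) · cd = kg⁻¹·m⁻⁴·s⁶·A²·cd.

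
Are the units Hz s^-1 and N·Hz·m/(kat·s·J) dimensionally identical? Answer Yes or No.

No

Left side:
  Hz = 1/s = s⁻¹ (frequency is cycles per second).
  Combining: Hz·s⁻¹ = s⁻¹ · s⁻¹ = s⁻².
Right side:
  kat = s⁻¹·mol.
  So kat⁻¹ = s·mol⁻¹.
  N = kg·m·s⁻².
  Hz = s⁻¹.
  J = kg·m²·s⁻².
  So J⁻¹ = kg⁻¹·m⁻²·s².
  Combining: kat⁻¹·N·Hz·s⁻¹·m·J⁻¹ = (s·mol⁻¹) · (kg·m·s⁻²) · s⁻¹ · s⁻¹ · m · (kg⁻¹·m⁻²·s²) = s⁻¹·mol⁻¹.
Left is s⁻²; right is s⁻¹·mol⁻¹ — different.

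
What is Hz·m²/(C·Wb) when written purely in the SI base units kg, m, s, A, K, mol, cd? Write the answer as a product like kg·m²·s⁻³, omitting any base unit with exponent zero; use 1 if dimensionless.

kg⁻¹

C = A·s = s·A (charge = current × time).
So C⁻¹ = s⁻¹·A⁻¹.
Wb = V·s (flux: a volt is a weber per second),
    = kg·m²·s⁻²·A⁻¹.
So Wb⁻¹ = kg⁻¹·m⁻²·s²·A.
Hz = 1/s = s⁻¹ (frequency is cycles per second).
Combining: C⁻¹·Wb⁻¹·Hz·m² = (s⁻¹·A⁻¹) · (kg⁻¹·m⁻²·s²·A) · s⁻¹ · m² = kg⁻¹.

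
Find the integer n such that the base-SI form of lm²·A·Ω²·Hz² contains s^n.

-8

lm = cd·sr = cd (luminous flux; sr is dimensionless).
So lm² = cd².
Ω = V/A (resistance = voltage per current),
    = kg·m²·s⁻³·A⁻².
So Ω² = kg²·m⁴·s⁻⁶·A⁻⁴.
Hz = 1/s = s⁻¹ (frequency is cycles per second).
So Hz² = s⁻².
Combining: lm²·A·Ω²·Hz² = cd² · A · (kg²·m⁴·s⁻⁶·A⁻⁴) · s⁻² = kg²·m⁴·s⁻⁸·A⁻³·cd².
The exponent of s is -8.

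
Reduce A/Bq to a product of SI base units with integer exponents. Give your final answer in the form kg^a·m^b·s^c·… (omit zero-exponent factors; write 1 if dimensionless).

s·A

Bq = 1/s = s⁻¹ (activity is decays per second).
So Bq⁻¹ = s.
Combining: Bq⁻¹·A = s · A = s·A.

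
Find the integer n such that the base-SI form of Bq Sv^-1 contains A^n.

Bq = s⁻¹.
Sv = m²·s⁻².
So Sv⁻¹ = m⁻²·s².
Combining: Bq·Sv⁻¹ = s⁻¹ · (m⁻²·s²) = m⁻²·s.
The exponent of A is 0.

0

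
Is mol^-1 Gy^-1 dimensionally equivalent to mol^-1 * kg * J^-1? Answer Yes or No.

Left side:
  Gy = J/kg (absorbed dose = energy per mass),
      = m²·s⁻².
  So Gy⁻¹ = m⁻²·s².
  Combining: mol⁻¹·Gy⁻¹ = mol⁻¹ · (m⁻²·s²) = m⁻²·s²·mol⁻¹.
Right side:
  J = kg·m²·s⁻².
  So J⁻¹ = kg⁻¹·m⁻²·s².
  Combining: mol⁻¹·kg·J⁻¹ = mol⁻¹ · kg · (kg⁻¹·m⁻²·s²) = m⁻²·s²·mol⁻¹.
Both reduce to m⁻²·s²·mol⁻¹.

Yes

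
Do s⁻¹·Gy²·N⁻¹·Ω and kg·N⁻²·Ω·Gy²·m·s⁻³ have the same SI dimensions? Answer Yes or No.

Yes

Left side:
  Gy = m²·s⁻².
  So Gy² = m⁴·s⁻⁴.
  N = kg·m·s⁻².
  So N⁻¹ = kg⁻¹·m⁻¹·s².
  Ω = kg·m²·s⁻³·A⁻².
  Combining: s⁻¹·Gy²·N⁻¹·Ω = s⁻¹ · (m⁴·s⁻⁴) · (kg⁻¹·m⁻¹·s²) · (kg·m²·s⁻³·A⁻²) = m⁵·s⁻⁶·A⁻².
Right side:
  N = kg·m/s² = kg·m·s⁻² (force = mass × acceleration).
  So N⁻² = kg⁻²·m⁻²·s⁴.
  Ω = V/A (resistance = voltage per current),
      = kg·m²·s⁻³·A⁻².
  Gy = J/kg (absorbed dose = energy per mass),
      = m²·s⁻².
  So Gy² = m⁴·s⁻⁴.
  Combining: kg·N⁻²·Ω·Gy²·m·s⁻³ = kg · (kg⁻²·m⁻²·s⁴) · (kg·m²·s⁻³·A⁻²) · (m⁴·s⁻⁴) · m · s⁻³ = m⁵·s⁻⁶·A⁻².
Both reduce to m⁵·s⁻⁶·A⁻².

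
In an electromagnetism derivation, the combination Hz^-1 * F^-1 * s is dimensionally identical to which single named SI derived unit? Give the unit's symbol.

Hz = s⁻¹.
So Hz⁻¹ = s.
F = kg⁻¹·m⁻²·s⁴·A².
So F⁻¹ = kg·m²·s⁻⁴·A⁻².
Combining: Hz⁻¹·F⁻¹·s = s · (kg·m²·s⁻⁴·A⁻²) · s = kg·m²·s⁻²·A⁻².
kg·m²·s⁻²·A⁻² is the base-SI form of the henry.

H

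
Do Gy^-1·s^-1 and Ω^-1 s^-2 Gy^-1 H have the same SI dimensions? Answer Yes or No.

Left side:
  Gy = m²·s⁻².
  So Gy⁻¹ = m⁻²·s².
  Combining: Gy⁻¹·s⁻¹ = (m⁻²·s²) · s⁻¹ = m⁻²·s.
Right side:
  Ω = V/A (resistance = voltage per current),
      = kg·m²·s⁻³·A⁻².
  So Ω⁻¹ = kg⁻¹·m⁻²·s³·A².
  Gy = J/kg (absorbed dose = energy per mass),
      = m²·s⁻².
  So Gy⁻¹ = m⁻²·s².
  H = Wb/A (inductance = flux per current),
      = kg·m²·s⁻²·A⁻².
  Combining: Ω⁻¹·s⁻²·Gy⁻¹·H = (kg⁻¹·m⁻²·s³·A²) · s⁻² · (m⁻²·s²) · (kg·m²·s⁻²·A⁻²) = m⁻²·s.
Both reduce to m⁻²·s.

Yes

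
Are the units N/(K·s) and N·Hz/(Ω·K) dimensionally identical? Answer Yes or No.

Left side:
  N = kg·m·s⁻².
  Combining: K⁻¹·s⁻¹·N = K⁻¹ · s⁻¹ · (kg·m·s⁻²) = kg·m·s⁻³·K⁻¹.
Right side:
  Ω = V/A (resistance = voltage per current),
      = kg·m²·s⁻³·A⁻².
  So Ω⁻¹ = kg⁻¹·m⁻²·s³·A².
  N = kg·m/s² = kg·m·s⁻² (force = mass × acceleration).
  Hz = 1/s = s⁻¹ (frequency is cycles per second).
  Combining: Ω⁻¹·K⁻¹·N·Hz = (kg⁻¹·m⁻²·s³·A²) · K⁻¹ · (kg·m·s⁻²) · s⁻¹ = m⁻¹·A²·K⁻¹.
Left is kg·m·s⁻³·K⁻¹; right is m⁻¹·A²·K⁻¹ — different.

No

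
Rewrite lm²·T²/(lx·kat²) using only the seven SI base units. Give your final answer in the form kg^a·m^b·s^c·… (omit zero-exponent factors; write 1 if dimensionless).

kg²·m²·s⁻²·A⁻²·mol⁻²·cd

lm = cd·sr = cd (luminous flux; sr is dimensionless).
So lm² = cd².
T = Wb/m² (flux density = flux per area),
    = kg·s⁻²·A⁻¹.
So T² = kg²·s⁻⁴·A⁻².
lx = lm/m² (illuminance = luminous flux per area),
    = m⁻²·cd.
So lx⁻¹ = m²·cd⁻¹.
kat = mol/s = s⁻¹·mol (catalytic activity).
So kat⁻² = s²·mol⁻².
Combining: lm²·T²·lx⁻¹·kat⁻² = cd² · (kg²·s⁻⁴·A⁻²) · (m²·cd⁻¹) · (s²·mol⁻²) = kg²·m²·s⁻²·A⁻²·mol⁻²·cd.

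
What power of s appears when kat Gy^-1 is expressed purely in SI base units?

1

kat = mol/s = s⁻¹·mol (catalytic activity).
Gy = J/kg (absorbed dose = energy per mass),
    = m²·s⁻².
So Gy⁻¹ = m⁻²·s².
Combining: kat·Gy⁻¹ = (s⁻¹·mol) · (m⁻²·s²) = m⁻²·s·mol.
The exponent of s is 1.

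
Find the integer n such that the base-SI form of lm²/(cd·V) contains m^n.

V = kg·m²·s⁻³·A⁻¹.
So V⁻¹ = kg⁻¹·m⁻²·s³·A.
lm = cd.
So lm² = cd².
Combining: cd⁻¹·V⁻¹·lm² = cd⁻¹ · (kg⁻¹·m⁻²·s³·A) · cd² = kg⁻¹·m⁻²·s³·A·cd.
The exponent of m is -2.

-2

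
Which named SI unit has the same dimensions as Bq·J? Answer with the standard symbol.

Bq = s⁻¹.
J = kg·m²·s⁻².
Combining: Bq·J = s⁻¹ · (kg·m²·s⁻²) = kg·m²·s⁻³.
kg·m²·s⁻³ is the base-SI form of the watt.

W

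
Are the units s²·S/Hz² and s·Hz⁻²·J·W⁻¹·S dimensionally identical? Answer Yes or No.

Yes

Left side:
  Hz = 1/s = s⁻¹ (frequency is cycles per second).
  So Hz⁻² = s².
  S = 1/Ω (conductance is reciprocal resistance),
      = kg⁻¹·m⁻²·s³·A².
  Combining: Hz⁻²·s²·S = s² · s² · (kg⁻¹·m⁻²·s³·A²) = kg⁻¹·m⁻²·s⁷·A².
Right side:
  Hz = 1/s = s⁻¹ (frequency is cycles per second).
  So Hz⁻² = s².
  J = N·m (work = force × distance),
      = kg·m²·s⁻².
  W = J/s (power = energy per time),
      = kg·m²·s⁻³.
  So W⁻¹ = kg⁻¹·m⁻²·s³.
  S = 1/Ω (conductance is reciprocal resistance),
      = kg⁻¹·m⁻²·s³·A².
  Combining: s·Hz⁻²·J·W⁻¹·S = s · s² · (kg·m²·s⁻²) · (kg⁻¹·m⁻²·s³) · (kg⁻¹·m⁻²·s³·A²) = kg⁻¹·m⁻²·s⁷·A².
Both reduce to kg⁻¹·m⁻²·s⁷·A².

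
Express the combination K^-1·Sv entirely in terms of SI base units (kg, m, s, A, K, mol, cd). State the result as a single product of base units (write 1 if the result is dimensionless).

m²·s⁻²·K⁻¹

Sv = J/kg (equivalent dose = energy per mass),
    = m²·s⁻².
Combining: K⁻¹·Sv = K⁻¹ · (m²·s⁻²) = m²·s⁻²·K⁻¹.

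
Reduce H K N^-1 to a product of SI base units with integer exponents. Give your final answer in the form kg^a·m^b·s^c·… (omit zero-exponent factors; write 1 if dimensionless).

H = Wb/A (inductance = flux per current),
    = kg·m²·s⁻²·A⁻².
N = kg·m/s² = kg·m·s⁻² (force = mass × acceleration).
So N⁻¹ = kg⁻¹·m⁻¹·s².
Combining: H·K·N⁻¹ = (kg·m²·s⁻²·A⁻²) · K · (kg⁻¹·m⁻¹·s²) = m·A⁻²·K.

m·A⁻²·K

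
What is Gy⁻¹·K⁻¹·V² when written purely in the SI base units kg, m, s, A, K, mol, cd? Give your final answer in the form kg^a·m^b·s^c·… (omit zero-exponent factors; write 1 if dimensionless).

kg²·m²·s⁻⁴·A⁻²·K⁻¹

Gy = J/kg (absorbed dose = energy per mass),
    = m²·s⁻².
So Gy⁻¹ = m⁻²·s².
V = W/A (potential = power per current),
    = kg·m²·s⁻³·A⁻¹.
So V² = kg²·m⁴·s⁻⁶·A⁻².
Combining: Gy⁻¹·K⁻¹·V² = (m⁻²·s²) · K⁻¹ · (kg²·m⁴·s⁻⁶·A⁻²) = kg²·m²·s⁻⁴·A⁻²·K⁻¹.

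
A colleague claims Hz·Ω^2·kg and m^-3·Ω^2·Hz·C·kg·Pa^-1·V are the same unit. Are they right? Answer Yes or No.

Yes

Left side:
  Hz = 1/s = s⁻¹ (frequency is cycles per second).
  Ω = V/A (resistance = voltage per current),
      = kg·m²·s⁻³·A⁻².
  So Ω² = kg²·m⁴·s⁻⁶·A⁻⁴.
  Combining: Hz·Ω²·kg = s⁻¹ · (kg²·m⁴·s⁻⁶·A⁻⁴) · kg = kg³·m⁴·s⁻⁷·A⁻⁴.
Right side:
  Ω = V/A (resistance = voltage per current),
      = kg·m²·s⁻³·A⁻².
  So Ω² = kg²·m⁴·s⁻⁶·A⁻⁴.
  Hz = 1/s = s⁻¹ (frequency is cycles per second).
  C = A·s = s·A (charge = current × time).
  Pa = N/m² (pressure = force per area),
      = kg·m⁻¹·s⁻².
  So Pa⁻¹ = kg⁻¹·m·s².
  V = W/A (potential = power per current),
      = kg·m²·s⁻³·A⁻¹.
  Combining: m⁻³·Ω²·Hz·C·kg·Pa⁻¹·V = m⁻³ · (kg²·m⁴·s⁻⁶·A⁻⁴) · s⁻¹ · (s·A) · kg · (kg⁻¹·m·s²) · (kg·m²·s⁻³·A⁻¹) = kg³·m⁴·s⁻⁷·A⁻⁴.
Both reduce to kg³·m⁴·s⁻⁷·A⁻⁴.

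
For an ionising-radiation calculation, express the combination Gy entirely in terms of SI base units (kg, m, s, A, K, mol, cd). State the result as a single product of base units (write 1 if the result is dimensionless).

m²·s⁻²

Gy = J/kg (absorbed dose = energy per mass),
    = m²·s⁻².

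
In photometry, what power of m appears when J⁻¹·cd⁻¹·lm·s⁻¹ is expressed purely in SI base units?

-2

J = kg·m²·s⁻².
So J⁻¹ = kg⁻¹·m⁻²·s².
lm = cd.
Combining: J⁻¹·cd⁻¹·lm·s⁻¹ = (kg⁻¹·m⁻²·s²) · cd⁻¹ · cd · s⁻¹ = kg⁻¹·m⁻²·s.
The exponent of m is -2.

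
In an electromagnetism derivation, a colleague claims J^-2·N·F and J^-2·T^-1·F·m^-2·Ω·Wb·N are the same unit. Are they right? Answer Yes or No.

Left side:
  J = N·m (work = force × distance),
      = kg·m²·s⁻².
  So J⁻² = kg⁻²·m⁻⁴·s⁴.
  N = kg·m/s² = kg·m·s⁻² (force = mass × acceleration).
  F = C/V (capacitance = charge per voltage),
      = A·s/(kg·m²·s⁻³·A⁻¹) (substituting C and V),
      = kg⁻¹·m⁻²·s⁴·A².
  Combining: J⁻²·N·F = (kg⁻²·m⁻⁴·s⁴) · (kg·m·s⁻²) · (kg⁻¹·m⁻²·s⁴·A²) = kg⁻²·m⁻⁵·s⁶·A².
Right side:
  J = N·m (work = force × distance),
      = kg·m²·s⁻².
  So J⁻² = kg⁻²·m⁻⁴·s⁴.
  T = Wb/m² (flux density = flux per area),
      = kg·s⁻²·A⁻¹.
  So T⁻¹ = kg⁻¹·s²·A.
  F = C/V (capacitance = charge per voltage),
      = A·s/(kg·m²·s⁻³·A⁻¹) (substituting C and V),
      = kg⁻¹·m⁻²·s⁴·A².
  Ω = V/A (resistance = voltage per current),
      = kg·m²·s⁻³·A⁻².
  Wb = V·s (flux: a volt is a weber per second),
      = kg·m²·s⁻²·A⁻¹.
  N = kg·m/s² = kg·m·s⁻² (force = mass × acceleration).
  Combining: J⁻²·T⁻¹·F·m⁻²·Ω·Wb·N = (kg⁻²·m⁻⁴·s⁴) · (kg⁻¹·s²·A) · (kg⁻¹·m⁻²·s⁴·A²) · m⁻² · (kg·m²·s⁻³·A⁻²) · (kg·m²·s⁻²·A⁻¹) · (kg·m·s⁻²) = kg⁻¹·m⁻³·s³.
Left is kg⁻²·m⁻⁵·s⁶·A²; right is kg⁻¹·m⁻³·s³ — different.

No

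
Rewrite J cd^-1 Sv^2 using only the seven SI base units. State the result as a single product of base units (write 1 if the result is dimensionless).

kg·m⁶·s⁻⁶·cd⁻¹

J = N·m (work = force × distance),
    = kg·m²·s⁻².
Sv = J/kg (equivalent dose = energy per mass),
    = m²·s⁻².
So Sv² = m⁴·s⁻⁴.
Combining: J·cd⁻¹·Sv² = (kg·m²·s⁻²) · cd⁻¹ · (m⁴·s⁻⁴) = kg·m⁶·s⁻⁶·cd⁻¹.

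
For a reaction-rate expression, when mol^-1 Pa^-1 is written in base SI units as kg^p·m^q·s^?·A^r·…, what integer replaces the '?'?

Pa = N/m² (pressure = force per area),
    = kg·m⁻¹·s⁻².
So Pa⁻¹ = kg⁻¹·m·s².
Combining: mol⁻¹·Pa⁻¹ = mol⁻¹ · (kg⁻¹·m·s²) = kg⁻¹·m·s²·mol⁻¹.
The exponent of s is 2.

2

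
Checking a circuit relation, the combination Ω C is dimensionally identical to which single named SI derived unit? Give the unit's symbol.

Ω = kg·m²·s⁻³·A⁻².
C = s·A.
Combining: Ω·C = (kg·m²·s⁻³·A⁻²) · (s·A) = kg·m²·s⁻²·A⁻¹.
kg·m²·s⁻²·A⁻¹ is the base-SI form of the weber.

Wb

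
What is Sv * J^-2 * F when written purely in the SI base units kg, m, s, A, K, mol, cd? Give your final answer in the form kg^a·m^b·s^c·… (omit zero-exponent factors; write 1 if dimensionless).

kg⁻³·m⁻⁴·s⁶·A²

Sv = m²·s⁻².
J = kg·m²·s⁻².
So J⁻² = kg⁻²·m⁻⁴·s⁴.
F = kg⁻¹·m⁻²·s⁴·A².
Combining: Sv·J⁻²·F = (m²·s⁻²) · (kg⁻²·m⁻⁴·s⁴) · (kg⁻¹·m⁻²·s⁴·A²) = kg⁻³·m⁻⁴·s⁶·A².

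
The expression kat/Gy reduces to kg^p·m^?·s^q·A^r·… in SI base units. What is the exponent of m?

Gy = J/kg (absorbed dose = energy per mass),
    = m²·s⁻².
So Gy⁻¹ = m⁻²·s².
kat = mol/s = s⁻¹·mol (catalytic activity).
Combining: Gy⁻¹·kat = (m⁻²·s²) · (s⁻¹·mol) = m⁻²·s·mol.
The exponent of m is -2.

-2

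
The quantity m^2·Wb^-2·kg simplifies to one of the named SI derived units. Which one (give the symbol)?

F

Wb = kg·m²·s⁻²·A⁻¹.
So Wb⁻² = kg⁻²·m⁻⁴·s⁴·A².
Combining: m²·Wb⁻²·kg = m² · (kg⁻²·m⁻⁴·s⁴·A²) · kg = kg⁻¹·m⁻²·s⁴·A².
kg⁻¹·m⁻²·s⁴·A² is the base-SI form of the farad.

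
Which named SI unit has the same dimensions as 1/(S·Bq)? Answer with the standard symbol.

H

S = kg⁻¹·m⁻²·s³·A².
So S⁻¹ = kg·m²·s⁻³·A⁻².
Bq = s⁻¹.
So Bq⁻¹ = s.
Combining: S⁻¹·Bq⁻¹ = (kg·m²·s⁻³·A⁻²) · s = kg·m²·s⁻²·A⁻².
kg·m²·s⁻²·A⁻² is the base-SI form of the henry.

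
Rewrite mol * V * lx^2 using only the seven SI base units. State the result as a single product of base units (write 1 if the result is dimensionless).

V = W/A (potential = power per current),
    = kg·m²·s⁻³·A⁻¹.
lx = lm/m² (illuminance = luminous flux per area),
    = m⁻²·cd.
So lx² = m⁻⁴·cd².
Combining: mol·V·lx² = mol · (kg·m²·s⁻³·A⁻¹) · (m⁻⁴·cd²) = kg·m⁻²·s⁻³·A⁻¹·mol·cd².

kg·m⁻²·s⁻³·A⁻¹·mol·cd²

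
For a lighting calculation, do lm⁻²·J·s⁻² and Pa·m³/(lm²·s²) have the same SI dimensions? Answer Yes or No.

Yes

Left side:
  lm = cd·sr = cd (luminous flux; sr is dimensionless).
  So lm⁻² = cd⁻².
  J = N·m (work = force × distance),
      = kg·m²·s⁻².
  Combining: lm⁻²·J·s⁻² = cd⁻² · (kg·m²·s⁻²) · s⁻² = kg·m²·s⁻⁴·cd⁻².
Right side:
  lm = cd·sr = cd (luminous flux; sr is dimensionless).
  So lm⁻² = cd⁻².
  Pa = N/m² (pressure = force per area),
      = kg·m⁻¹·s⁻².
  Combining: lm⁻²·Pa·m³·s⁻² = cd⁻² · (kg·m⁻¹·s⁻²) · m³ · s⁻² = kg·m²·s⁻⁴·cd⁻².
Both reduce to kg·m²·s⁻⁴·cd⁻².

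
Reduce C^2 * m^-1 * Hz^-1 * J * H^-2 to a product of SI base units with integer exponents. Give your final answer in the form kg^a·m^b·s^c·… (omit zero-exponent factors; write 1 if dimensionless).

kg⁻¹·m⁻³·s⁵·A⁶

C = A·s = s·A (charge = current × time).
So C² = s²·A².
Hz = 1/s = s⁻¹ (frequency is cycles per second).
So Hz⁻¹ = s.
J = N·m (work = force × distance),
    = kg·m²·s⁻².
H = Wb/A (inductance = flux per current),
    = kg·m²·s⁻²·A⁻².
So H⁻² = kg⁻²·m⁻⁴·s⁴·A⁴.
Combining: C²·m⁻¹·Hz⁻¹·J·H⁻² = (s²·A²) · m⁻¹ · s · (kg·m²·s⁻²) · (kg⁻²·m⁻⁴·s⁴·A⁴) = kg⁻¹·m⁻³·s⁵·A⁶.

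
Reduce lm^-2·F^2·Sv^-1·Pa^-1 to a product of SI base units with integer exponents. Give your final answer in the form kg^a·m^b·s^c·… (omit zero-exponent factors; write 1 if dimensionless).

kg⁻³·m⁻⁵·s¹²·A⁴·cd⁻²

lm = cd·sr = cd (luminous flux; sr is dimensionless).
So lm⁻² = cd⁻².
F = C/V (capacitance = charge per voltage),
    = A·s/(kg·m²·s⁻³·A⁻¹) (substituting C and V),
    = kg⁻¹·m⁻²·s⁴·A².
So F² = kg⁻²·m⁻⁴·s⁸·A⁴.
Sv = J/kg (equivalent dose = energy per mass),
    = m²·s⁻².
So Sv⁻¹ = m⁻²·s².
Pa = N/m² (pressure = force per area),
    = kg·m⁻¹·s⁻².
So Pa⁻¹ = kg⁻¹·m·s².
Combining: lm⁻²·F²·Sv⁻¹·Pa⁻¹ = cd⁻² · (kg⁻²·m⁻⁴·s⁸·A⁴) · (m⁻²·s²) · (kg⁻¹·m·s²) = kg⁻³·m⁻⁵·s¹²·A⁴·cd⁻².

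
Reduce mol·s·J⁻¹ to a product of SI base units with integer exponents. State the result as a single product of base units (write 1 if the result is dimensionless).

J = N·m (work = force × distance),
    = kg·m²·s⁻².
So J⁻¹ = kg⁻¹·m⁻²·s².
Combining: mol·s·J⁻¹ = mol · s · (kg⁻¹·m⁻²·s²) = kg⁻¹·m⁻²·s³·mol.

kg⁻¹·m⁻²·s³·mol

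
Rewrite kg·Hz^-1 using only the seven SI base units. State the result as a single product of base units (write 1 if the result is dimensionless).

Hz = 1/s = s⁻¹ (frequency is cycles per second).
So Hz⁻¹ = s.
Combining: kg·Hz⁻¹ = kg · s = kg·s.

kg·s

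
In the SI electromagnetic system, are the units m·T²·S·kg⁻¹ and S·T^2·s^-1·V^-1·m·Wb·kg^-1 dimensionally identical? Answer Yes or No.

Yes

Left side:
  T = Wb/m² (flux density = flux per area),
      = kg·s⁻²·A⁻¹.
  So T² = kg²·s⁻⁴·A⁻².
  S = 1/Ω (conductance is reciprocal resistance),
      = kg⁻¹·m⁻²·s³·A².
  Combining: m·T²·S·kg⁻¹ = m · (kg²·s⁻⁴·A⁻²) · (kg⁻¹·m⁻²·s³·A²) · kg⁻¹ = m⁻¹·s⁻¹.
Right side:
  S = 1/Ω (conductance is reciprocal resistance),
      = kg⁻¹·m⁻²·s³·A².
  T = Wb/m² (flux density = flux per area),
      = kg·s⁻²·A⁻¹.
  So T² = kg²·s⁻⁴·A⁻².
  V = W/A (potential = power per current),
      = kg·m²·s⁻³·A⁻¹.
  So V⁻¹ = kg⁻¹·m⁻²·s³·A.
  Wb = V·s (flux: a volt is a weber per second),
      = kg·m²·s⁻²·A⁻¹.
  Combining: S·T²·s⁻¹·V⁻¹·m·Wb·kg⁻¹ = (kg⁻¹·m⁻²·s³·A²) · (kg²·s⁻⁴·A⁻²) · s⁻¹ · (kg⁻¹·m⁻²·s³·A) · m · (kg·m²·s⁻²·A⁻¹) · kg⁻¹ = m⁻¹·s⁻¹.
Both reduce to m⁻¹·s⁻¹.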